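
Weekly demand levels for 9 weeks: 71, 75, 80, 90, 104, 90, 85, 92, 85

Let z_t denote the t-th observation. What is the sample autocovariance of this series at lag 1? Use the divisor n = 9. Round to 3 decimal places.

Mean z̄ = (71 + 75 + 80 + 90 + 104 + 90 + 85 + 92 + 85)/9 = 85.7778
Σ_{t=1}^{8}(z_t−z̄)(z_{t+1}−z̄) = 338.0617
γ_1 = 338.0617 / 9 = 37.562

37.562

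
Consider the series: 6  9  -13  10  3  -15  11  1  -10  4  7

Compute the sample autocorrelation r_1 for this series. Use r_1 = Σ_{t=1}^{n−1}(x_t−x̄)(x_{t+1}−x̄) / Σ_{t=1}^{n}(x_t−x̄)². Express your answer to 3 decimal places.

Mean x̄ = (6 + 9 − 13 + 10 + 3 − 15 + 11 + 1 − 10 + 4 + 7)/11 = 1.1818
Numerator Σ_{t=1}^{10}(x_t−x̄)(x_{t+1}−x̄) = -385.3967
Denominator Σ(x_t−x̄)² = 891.6364
r_1 = -385.3967 / 891.6364 = -0.432

-0.432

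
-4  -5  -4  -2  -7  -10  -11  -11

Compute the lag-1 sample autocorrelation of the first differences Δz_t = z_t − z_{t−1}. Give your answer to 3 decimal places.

0.059

First differences Δz: -1, 1, 2, -5, -3, -1, 0
Mean of differences = -1.0000
Numerator Σ(Δz_t−Δz̄)(Δz_{t+1}−Δz̄) = 2.0000
Denominator Σ(Δz_t−Δz̄)² = 34.0000
r_1(Δz) = 2.0000 / 34.0000 = 0.059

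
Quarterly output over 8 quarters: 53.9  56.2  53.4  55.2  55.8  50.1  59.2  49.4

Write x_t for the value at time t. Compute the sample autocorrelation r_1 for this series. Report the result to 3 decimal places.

Mean x̄ = (53.9 + 56.2 + 53.4 + 55.2 + 55.8 + 50.1 + 59.2 + 49.4)/8 = 54.1500
Σ(x_t−x̄)(x_{t+1}−x̄) = (-0.5125) + (-1.5375) + (-0.7875) + (1.7325) + (-6.6825) + (-20.4525) + (-23.9875) = -52.2275
Denominator Σ(x_t−x̄)² = 73.1200
r_1 = -52.2275 / 73.1200 = -0.714

-0.714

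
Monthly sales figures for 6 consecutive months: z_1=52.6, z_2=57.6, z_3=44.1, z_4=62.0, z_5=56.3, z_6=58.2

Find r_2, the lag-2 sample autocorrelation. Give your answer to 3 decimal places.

0.276

Mean z̄ = (52.6 + 57.6 + 44.1 + 62.0 + 56.3 + 58.2)/6 = 55.1333
Deviations from mean: -2.5333, 2.4667, -11.0333, 6.8667, 1.1667, 3.0667
Σ(z_t−z̄)(z_{t+2}−z̄) = (27.9511) + (16.9378) + (-12.8722) + (21.0578) = 53.0744
Denominator Σ(z_t−z̄)² = 192.1533
r_2 = 53.0744 / 192.1533 = 0.276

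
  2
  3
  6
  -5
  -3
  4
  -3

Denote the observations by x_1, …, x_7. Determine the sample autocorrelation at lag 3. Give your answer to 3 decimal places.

Mean x̄ = (2 + 3 + 6 − 5 − 3 + 4 − 3)/7 = 0.5714
Deviations from mean: 1.4286, 2.4286, 5.4286, -5.5714, -3.5714, 3.4286, -3.5714
Numerator Σ_{t=1}^{4}(x_t−x̄)(x_{t+3}−x̄) = 21.8776
Denominator Σ(x_t−x̄)² = 105.7143
r_3 = 21.8776 / 105.7143 = 0.207

0.207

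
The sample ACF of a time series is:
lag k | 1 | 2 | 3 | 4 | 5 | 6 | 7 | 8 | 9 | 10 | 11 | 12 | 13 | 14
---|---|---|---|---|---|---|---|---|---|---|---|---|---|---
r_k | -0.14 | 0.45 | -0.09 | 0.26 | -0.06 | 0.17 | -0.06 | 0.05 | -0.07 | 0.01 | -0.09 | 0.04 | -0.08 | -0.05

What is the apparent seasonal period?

2

The largest autocorrelation is r_2 = 0.45, with weaker echoes at lags 4 (0.26) and 6 (0.17); the remaining lags stay at or below 0.05.
The dominant spike at lag 2 indicates a seasonal period of 2.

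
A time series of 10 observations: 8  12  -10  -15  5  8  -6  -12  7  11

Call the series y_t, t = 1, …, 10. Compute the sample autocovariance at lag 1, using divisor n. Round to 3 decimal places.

11.616

Mean ȳ = (8 + 12 − 10 − 15 + 5 + 8 − 6 − 12 + 7 + 11)/10 = 0.8000
Σ_{t=1}^{9}(y_t−ȳ)(y_{t+1}−ȳ) = 116.1600
γ_1 = 116.1600 / 10 = 11.616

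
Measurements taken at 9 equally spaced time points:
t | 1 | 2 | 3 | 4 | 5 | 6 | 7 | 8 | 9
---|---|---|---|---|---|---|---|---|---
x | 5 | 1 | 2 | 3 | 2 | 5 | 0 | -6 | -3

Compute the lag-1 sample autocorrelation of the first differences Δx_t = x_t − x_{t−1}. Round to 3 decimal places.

First differences Δx: -4, 1, 1, -1, 3, -5, -6, 3
Mean of differences = -1.0000
Numerator Σ(Δx_t−Δx̄)(Δx_{t+1}−Δx̄) = -18.0000
Denominator Σ(Δx_t−Δx̄)² = 90.0000
r_1(Δx) = -18.0000 / 90.0000 = -0.200

-0.200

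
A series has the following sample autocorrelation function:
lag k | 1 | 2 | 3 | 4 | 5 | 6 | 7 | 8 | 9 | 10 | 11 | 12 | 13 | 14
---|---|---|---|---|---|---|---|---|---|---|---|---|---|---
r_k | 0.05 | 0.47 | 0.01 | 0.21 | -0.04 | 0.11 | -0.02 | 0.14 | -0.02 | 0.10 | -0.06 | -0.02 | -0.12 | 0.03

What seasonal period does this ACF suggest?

The largest autocorrelation is r_2 = 0.47, with a weaker echo at lag 4 (0.21); the remaining lags stay at or below 0.14.
The dominant spike at lag 2 indicates a seasonal period of 2.

2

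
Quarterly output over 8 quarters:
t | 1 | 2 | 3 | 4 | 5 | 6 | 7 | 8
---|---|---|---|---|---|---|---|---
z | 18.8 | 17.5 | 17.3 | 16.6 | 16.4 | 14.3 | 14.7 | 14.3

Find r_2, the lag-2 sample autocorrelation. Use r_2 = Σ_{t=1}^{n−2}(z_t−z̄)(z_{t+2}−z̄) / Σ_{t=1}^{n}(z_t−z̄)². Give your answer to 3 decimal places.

0.319

Mean z̄ = (18.8 + 17.5 + 17.3 + 16.6 + 16.4 + 14.3 + 14.7 + 14.3)/8 = 16.2375
Numerator Σ_{t=1}^{6}(z_t−z̄)(z_{t+2}−z̄) = 6.1547
Denominator Σ(z_t−z̄)² = 19.3188
r_2 = 6.1547 / 19.3188 = 0.319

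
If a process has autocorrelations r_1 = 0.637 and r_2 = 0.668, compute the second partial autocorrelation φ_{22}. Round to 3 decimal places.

φ_{22} = (r_2 − r_1²) / (1 − r_1²)
r_1² = (0.637)² = 0.405769
Numerator = 0.668 − 0.4058 = 0.2622; denominator = 1 − 0.4058 = 0.5942
φ_{22} = 0.2622 / 0.5942 = 0.441

0.441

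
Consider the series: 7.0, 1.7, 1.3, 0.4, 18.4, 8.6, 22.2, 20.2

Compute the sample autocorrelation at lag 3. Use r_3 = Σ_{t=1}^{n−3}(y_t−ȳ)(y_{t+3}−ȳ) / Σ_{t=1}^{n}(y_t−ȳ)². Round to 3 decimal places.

Mean ȳ = (7.0 + 1.7 + 1.3 + 0.4 + 18.4 + 8.6 + 22.2 + 20.2)/8 = 9.9750
Deviations from mean: -2.9750, -8.2750, -8.6750, -9.5750, 8.4250, -1.3750, 12.2250, 10.2250
Σ(y_t−ȳ)(y_{t+3}−ȳ) = (28.4856) + (-69.7169) + (11.9281) + (-117.0544) + (86.1456) = -60.2119
Denominator Σ(y_t−ȳ)² = 571.1350
r_3 = -60.2119 / 571.1350 = -0.105

-0.105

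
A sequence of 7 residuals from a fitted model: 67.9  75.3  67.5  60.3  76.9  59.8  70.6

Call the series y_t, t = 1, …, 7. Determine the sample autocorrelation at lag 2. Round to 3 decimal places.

Mean ȳ = (67.9 + 75.3 + 67.5 + 60.3 + 76.9 + 59.8 + 70.6)/7 = 68.3286
Deviations from mean: -0.4286, 6.9714, -0.8286, -8.0286, 8.5714, -8.5286, 2.2714
Σ(y_t−ȳ)(y_{t+2}−ȳ) = (0.3551) + (-55.9706) + (-7.1020) + (68.4722) + (19.4694) = 25.2241
Denominator Σ(y_t−ȳ)² = 265.2943
r_2 = 25.2241 / 265.2943 = 0.095

0.095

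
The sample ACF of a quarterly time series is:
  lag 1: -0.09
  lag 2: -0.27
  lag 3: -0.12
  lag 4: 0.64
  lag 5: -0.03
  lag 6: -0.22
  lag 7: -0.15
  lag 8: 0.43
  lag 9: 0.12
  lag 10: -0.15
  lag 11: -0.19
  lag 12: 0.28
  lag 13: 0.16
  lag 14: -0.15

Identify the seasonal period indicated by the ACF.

The largest autocorrelation is r_4 = 0.64, with weaker echoes at lags 8 (0.43) and 12 (0.28); the remaining lags stay at or below 0.16.
The dominant spike at lag 4 indicates a seasonal period of 4.

4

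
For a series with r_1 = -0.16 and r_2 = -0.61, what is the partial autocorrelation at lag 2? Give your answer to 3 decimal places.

-0.652

φ_{22} = (r_2 − r_1²) / (1 − r_1²)
r_1² = (-0.16)² = 0.0256
Numerator = -0.61 − 0.0256 = -0.6356; denominator = 1 − 0.0256 = 0.9744
φ_{22} = -0.6356 / 0.9744 = -0.652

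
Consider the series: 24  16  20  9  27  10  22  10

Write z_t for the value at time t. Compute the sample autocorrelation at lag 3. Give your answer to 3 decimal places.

Mean z̄ = (24 + 16 + 20 + 9 + 27 + 10 + 22 + 10)/8 = 17.2500
Numerator Σ_{t=1}^{5}(z_t−z̄)(z_{t+3}−z̄) = -197.6875
Denominator Σ(z_t−z̄)² = 345.5000
r_3 = -197.6875 / 345.5000 = -0.572

-0.572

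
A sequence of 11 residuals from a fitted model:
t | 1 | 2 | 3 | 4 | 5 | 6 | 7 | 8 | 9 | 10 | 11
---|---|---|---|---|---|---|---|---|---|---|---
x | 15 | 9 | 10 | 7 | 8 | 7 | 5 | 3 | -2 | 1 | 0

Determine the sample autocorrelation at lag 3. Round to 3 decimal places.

Mean x̄ = (15 + 9 + 10 + 7 + 8 + 7 + 5 + 3 − 2 + 1 + 0)/11 = 5.7273
Numerator Σ_{t=1}^{8}(x_t−x̄)(x_{t+3}−x̄) = 26.7769
Denominator Σ(x_t−x̄)² = 246.1818
r_3 = 26.7769 / 246.1818 = 0.109

0.109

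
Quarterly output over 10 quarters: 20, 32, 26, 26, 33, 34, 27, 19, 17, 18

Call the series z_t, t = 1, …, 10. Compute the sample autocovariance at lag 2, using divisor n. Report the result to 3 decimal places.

0.392

Mean z̄ = (20 + 32 + 26 + 26 + 33 + 34 + 27 + 19 + 17 + 18)/10 = 25.2000
Σ_{t=1}^{8}(z_t−z̄)(z_{t+2}−z̄) = 3.9200
γ_2 = 3.9200 / 10 = 0.392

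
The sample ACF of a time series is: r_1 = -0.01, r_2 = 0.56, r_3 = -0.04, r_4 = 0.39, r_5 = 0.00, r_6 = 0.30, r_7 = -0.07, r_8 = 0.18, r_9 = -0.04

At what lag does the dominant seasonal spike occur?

The largest autocorrelation is r_2 = 0.56, with weaker echoes at lags 4 (0.39), 6 (0.30) and 8 (0.18); the remaining lags stay at or below 0.00.
The dominant spike at lag 2 indicates a seasonal period of 2.

2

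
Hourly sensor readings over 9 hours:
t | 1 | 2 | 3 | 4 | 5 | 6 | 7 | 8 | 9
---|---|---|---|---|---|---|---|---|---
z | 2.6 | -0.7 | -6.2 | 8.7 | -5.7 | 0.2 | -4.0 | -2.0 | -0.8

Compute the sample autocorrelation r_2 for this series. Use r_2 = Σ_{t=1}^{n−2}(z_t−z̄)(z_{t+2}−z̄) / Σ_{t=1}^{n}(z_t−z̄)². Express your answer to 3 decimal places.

0.196

Mean z̄ = (2.6 − 0.7 − 6.2 + 8.7 − 5.7 + 0.2 − 4.0 − 2.0 − 0.8)/9 = -0.8778
Numerator Σ_{t=1}^{7}(z_t−z̄)(z_{t+2}−z̄) = 32.7846
Denominator Σ(z_t−z̄)² = 167.6156
r_2 = 32.7846 / 167.6156 = 0.196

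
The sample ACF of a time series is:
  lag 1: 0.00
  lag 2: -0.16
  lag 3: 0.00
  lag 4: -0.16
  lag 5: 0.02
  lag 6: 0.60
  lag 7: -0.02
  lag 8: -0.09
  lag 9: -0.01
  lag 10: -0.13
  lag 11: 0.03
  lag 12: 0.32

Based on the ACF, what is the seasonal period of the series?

6

The largest autocorrelation is r_6 = 0.60, with a weaker echo at lag 12 (0.32); the remaining lags stay at or below 0.03.
The dominant spike at lag 6 indicates a seasonal period of 6.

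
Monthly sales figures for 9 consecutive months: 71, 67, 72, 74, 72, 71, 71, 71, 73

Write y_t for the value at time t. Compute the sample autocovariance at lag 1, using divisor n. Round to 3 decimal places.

0.173

Mean ȳ = (71 + 67 + 72 + 74 + 72 + 71 + 71 + 71 + 73)/9 = 71.3333
Σ_{t=1}^{8}(y_t−ȳ)(y_{t+1}−ȳ) = 1.5556
γ_1 = 1.5556 / 9 = 0.173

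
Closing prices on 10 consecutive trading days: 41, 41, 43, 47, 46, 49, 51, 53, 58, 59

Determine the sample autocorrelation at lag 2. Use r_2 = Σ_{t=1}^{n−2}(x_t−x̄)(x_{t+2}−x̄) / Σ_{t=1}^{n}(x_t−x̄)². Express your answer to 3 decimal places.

0.352

Mean x̄ = (41 + 41 + 43 + 47 + 46 + 49 + 51 + 53 + 58 + 59)/10 = 48.8000
Numerator Σ_{t=1}^{8}(x_t−x̄)(x_{t+2}−x̄) = 132.9200
Denominator Σ(x_t−x̄)² = 377.6000
r_2 = 132.9200 / 377.6000 = 0.352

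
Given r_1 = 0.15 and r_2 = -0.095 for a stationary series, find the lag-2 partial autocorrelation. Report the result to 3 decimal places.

-0.120

φ_{22} = (r_2 − r_1²) / (1 − r_1²)
r_1² = (0.15)² = 0.0225
Numerator = -0.095 − 0.0225 = -0.1175; denominator = 1 − 0.0225 = 0.9775
φ_{22} = -0.1175 / 0.9775 = -0.120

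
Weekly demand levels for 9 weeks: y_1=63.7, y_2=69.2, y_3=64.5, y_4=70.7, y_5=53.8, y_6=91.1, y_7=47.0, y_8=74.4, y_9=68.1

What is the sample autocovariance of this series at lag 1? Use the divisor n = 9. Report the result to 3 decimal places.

Mean ȳ = (63.7 + 69.2 + 64.5 + 70.7 + 53.8 + 91.1 + 47.0 + 74.4 + 68.1)/9 = 66.9444
Σ_{t=1}^{8}(y_t−ȳ)(y_{t+1}−ȳ) = -1010.7386
γ_1 = -1010.7386 / 9 = -112.304

-112.304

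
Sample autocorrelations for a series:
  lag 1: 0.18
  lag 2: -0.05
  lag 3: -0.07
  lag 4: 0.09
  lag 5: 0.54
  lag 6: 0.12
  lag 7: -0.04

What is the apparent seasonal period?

5

The largest autocorrelation is r_5 = 0.54; the remaining lags stay at or below 0.18.
The dominant spike at lag 5 indicates a seasonal period of 5.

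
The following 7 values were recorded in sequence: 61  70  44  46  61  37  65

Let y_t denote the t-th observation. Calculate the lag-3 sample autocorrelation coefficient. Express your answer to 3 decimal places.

Mean ȳ = (61 + 70 + 44 + 46 + 61 + 37 + 65)/7 = 54.8571
Σ(y_t−ȳ)(y_{t+3}−ȳ) = (-54.4082) + (93.0204) + (193.8776) + (-89.8367) = 142.6531
Denominator Σ(y_t−ȳ)² = 922.8571
r_3 = 142.6531 / 922.8571 = 0.155

0.155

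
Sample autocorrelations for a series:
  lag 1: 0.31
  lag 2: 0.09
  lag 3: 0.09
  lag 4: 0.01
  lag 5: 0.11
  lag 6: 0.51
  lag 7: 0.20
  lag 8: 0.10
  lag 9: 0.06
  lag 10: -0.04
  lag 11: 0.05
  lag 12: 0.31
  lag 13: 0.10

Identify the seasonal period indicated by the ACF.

6

The largest autocorrelation is r_6 = 0.51; the remaining lags stay at or below 0.31. The elevated value at lag 1 (0.31), dropping to 0.09 at lag 2, reflects decaying short-term dependence rather than seasonality.
The dominant spike at lag 6 indicates a seasonal period of 6.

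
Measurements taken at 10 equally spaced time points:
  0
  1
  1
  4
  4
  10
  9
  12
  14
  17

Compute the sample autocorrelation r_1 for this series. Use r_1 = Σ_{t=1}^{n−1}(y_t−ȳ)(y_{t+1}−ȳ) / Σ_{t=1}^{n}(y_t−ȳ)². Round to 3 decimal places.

0.667

Mean ȳ = (0 + 1 + 1 + 4 + 4 + 10 + 9 + 12 + 14 + 17)/10 = 7.2000
Numerator Σ_{t=1}^{9}(y_t−ȳ)(y_{t+1}−ȳ) = 217.1600
Denominator Σ(y_t−ȳ)² = 325.6000
r_1 = 217.1600 / 325.6000 = 0.667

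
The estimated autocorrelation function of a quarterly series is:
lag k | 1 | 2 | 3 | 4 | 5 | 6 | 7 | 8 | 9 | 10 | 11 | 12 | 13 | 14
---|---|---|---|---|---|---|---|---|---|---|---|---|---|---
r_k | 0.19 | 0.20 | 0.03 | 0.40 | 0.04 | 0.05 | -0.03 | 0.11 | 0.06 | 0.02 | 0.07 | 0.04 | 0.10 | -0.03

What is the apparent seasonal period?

The largest autocorrelation is r_4 = 0.40; the remaining lags stay at or below 0.20.
The dominant spike at lag 4 indicates a seasonal period of 4.

4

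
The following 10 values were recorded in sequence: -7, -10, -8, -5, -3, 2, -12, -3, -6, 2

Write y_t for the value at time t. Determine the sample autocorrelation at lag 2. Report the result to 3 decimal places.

0.108

Mean ȳ = (-7 − 10 − 8 − 5 − 3 + 2 − 12 − 3 − 6 + 2)/10 = -5.0000
Numerator Σ_{t=1}^{8}(y_t−ȳ)(y_{t+2}−ȳ) = 21.0000
Denominator Σ(y_t−ȳ)² = 194.0000
r_2 = 21.0000 / 194.0000 = 0.108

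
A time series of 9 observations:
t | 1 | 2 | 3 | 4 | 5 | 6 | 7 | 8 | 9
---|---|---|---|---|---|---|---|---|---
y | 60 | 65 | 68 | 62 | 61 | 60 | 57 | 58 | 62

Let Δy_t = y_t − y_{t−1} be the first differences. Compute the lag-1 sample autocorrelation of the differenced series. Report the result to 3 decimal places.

First differences Δy: 5, 3, -6, -1, -1, -3, 1, 4
Mean of differences = 0.2500
Numerator Σ(Δy_t−Δȳ)(Δy_{t+1}−Δȳ) = 9.6875
Denominator Σ(Δy_t−Δȳ)² = 97.5000
r_1(Δy) = 9.6875 / 97.5000 = 0.099

0.099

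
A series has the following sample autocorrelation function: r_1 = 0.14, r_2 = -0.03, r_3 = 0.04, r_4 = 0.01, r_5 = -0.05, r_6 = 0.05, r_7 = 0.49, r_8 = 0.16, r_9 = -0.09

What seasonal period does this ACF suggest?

The largest autocorrelation is r_7 = 0.49; the remaining lags stay at or below 0.16.
The dominant spike at lag 7 indicates a seasonal period of 7.

7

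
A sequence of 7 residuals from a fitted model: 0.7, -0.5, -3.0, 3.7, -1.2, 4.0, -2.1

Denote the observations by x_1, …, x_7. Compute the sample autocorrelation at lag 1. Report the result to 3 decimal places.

-0.631

Mean x̄ = (0.7 − 0.5 − 3.0 + 3.7 − 1.2 + 4.0 − 2.1)/7 = 0.2286
Deviations from mean: 0.4714, -0.7286, -3.2286, 3.4714, -1.4286, 3.7714, -2.3286
Σ(x_t−x̄)(x_{t+1}−x̄) = (-0.3435) + (2.3522) + (-11.2078) + (-4.9592) + (-5.3878) + (-8.7820) = -28.3280
Denominator Σ(x_t−x̄)² = 44.9143
r_1 = -28.3280 / 44.9143 = -0.631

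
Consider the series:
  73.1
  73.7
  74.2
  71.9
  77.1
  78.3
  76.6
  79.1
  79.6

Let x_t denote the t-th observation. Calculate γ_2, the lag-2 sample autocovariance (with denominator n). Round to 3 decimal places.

Mean x̄ = (73.1 + 73.7 + 74.2 + 71.9 + 77.1 + 78.3 + 76.6 + 79.1 + 79.6)/9 = 75.9556
Σ_{t=1}^{7}(x_t−x̄)(x_{t+2}−x̄) = 13.1016
γ_2 = 13.1016 / 9 = 1.456

1.456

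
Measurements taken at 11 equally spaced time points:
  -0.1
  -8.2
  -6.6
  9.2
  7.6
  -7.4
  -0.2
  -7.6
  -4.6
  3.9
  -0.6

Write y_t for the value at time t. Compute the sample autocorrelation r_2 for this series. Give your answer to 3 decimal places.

-0.471

Mean ȳ = (-0.1 − 8.2 − 6.6 + 9.2 + 7.6 − 7.4 − 0.2 − 7.6 − 4.6 + 3.9 − 0.6)/11 = -1.3273
Numerator Σ_{t=1}^{9}(y_t−ȳ)(y_{t+2}−ȳ) = -180.5251
Denominator Σ(y_t−ȳ)² = 383.1218
r_2 = -180.5251 / 383.1218 = -0.471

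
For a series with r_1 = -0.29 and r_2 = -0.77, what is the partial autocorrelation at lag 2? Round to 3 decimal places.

φ_{22} = (r_2 − r_1²) / (1 − r_1²)
r_1² = (-0.29)² = 0.0841
Numerator = -0.77 − 0.0841 = -0.8541; denominator = 1 − 0.0841 = 0.9159
φ_{22} = -0.8541 / 0.9159 = -0.933

-0.933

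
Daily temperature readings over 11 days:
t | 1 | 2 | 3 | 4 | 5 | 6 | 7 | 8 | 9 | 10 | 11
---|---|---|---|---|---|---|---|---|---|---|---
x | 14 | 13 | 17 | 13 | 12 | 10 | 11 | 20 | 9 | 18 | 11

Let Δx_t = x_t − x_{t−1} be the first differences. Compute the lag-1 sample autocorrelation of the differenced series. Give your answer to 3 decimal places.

-0.720

First differences Δx: -1, 4, -4, -1, -2, 1, 9, -11, 9, -7
Mean of differences = -0.3000
Numerator Σ(Δx_t−Δx̄)(Δx_{t+1}−Δx̄) = -266.5900
Denominator Σ(Δx_t−Δx̄)² = 370.1000
r_1(Δx) = -266.5900 / 370.1000 = -0.720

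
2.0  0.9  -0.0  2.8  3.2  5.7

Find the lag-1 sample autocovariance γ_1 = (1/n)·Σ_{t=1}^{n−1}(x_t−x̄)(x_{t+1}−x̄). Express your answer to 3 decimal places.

Mean x̄ = (2.0 + 0.9 − 0.0 + 2.8 + 3.2 + 5.7)/6 = 2.4333
Σ_{t=1}^{5}(x_t−x̄)(x_{t+1}−x̄) = 6.2889
γ_1 = 6.2889 / 6 = 1.048

1.048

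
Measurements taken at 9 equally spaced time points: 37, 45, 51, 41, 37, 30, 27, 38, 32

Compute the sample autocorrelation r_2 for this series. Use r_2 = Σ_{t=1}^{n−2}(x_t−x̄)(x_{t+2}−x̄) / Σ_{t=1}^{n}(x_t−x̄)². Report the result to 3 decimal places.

0.102

Mean x̄ = (37 + 45 + 51 + 41 + 37 + 30 + 27 + 38 + 32)/9 = 37.5556
Numerator Σ_{t=1}^{7}(x_t−x̄)(x_{t+2}−x̄) = 45.8272
Denominator Σ(x_t−x̄)² = 448.2222
r_2 = 45.8272 / 448.2222 = 0.102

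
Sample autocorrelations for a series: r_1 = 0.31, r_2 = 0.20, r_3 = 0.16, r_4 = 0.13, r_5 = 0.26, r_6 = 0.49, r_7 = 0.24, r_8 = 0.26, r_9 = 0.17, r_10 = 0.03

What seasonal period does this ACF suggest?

The largest autocorrelation is r_6 = 0.49; the remaining lags stay at or below 0.31. The elevated value at lag 1 (0.31), dropping to 0.20 at lag 2, reflects decaying short-term dependence rather than seasonality.
The dominant spike at lag 6 indicates a seasonal period of 6.

6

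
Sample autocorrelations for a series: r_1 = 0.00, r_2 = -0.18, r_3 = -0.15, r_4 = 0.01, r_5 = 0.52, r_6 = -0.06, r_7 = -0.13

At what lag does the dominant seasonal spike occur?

The largest autocorrelation is r_5 = 0.52; the remaining lags stay at or below 0.01.
The dominant spike at lag 5 indicates a seasonal period of 5.

5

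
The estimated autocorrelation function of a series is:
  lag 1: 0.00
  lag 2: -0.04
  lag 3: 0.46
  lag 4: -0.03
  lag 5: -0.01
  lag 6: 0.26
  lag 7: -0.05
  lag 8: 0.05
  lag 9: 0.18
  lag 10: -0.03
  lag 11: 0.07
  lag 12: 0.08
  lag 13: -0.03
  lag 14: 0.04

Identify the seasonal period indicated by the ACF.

3

The largest autocorrelation is r_3 = 0.46, with weaker echoes at lags 6 (0.26) and 9 (0.18); the remaining lags stay at or below 0.08.
The dominant spike at lag 3 indicates a seasonal period of 3.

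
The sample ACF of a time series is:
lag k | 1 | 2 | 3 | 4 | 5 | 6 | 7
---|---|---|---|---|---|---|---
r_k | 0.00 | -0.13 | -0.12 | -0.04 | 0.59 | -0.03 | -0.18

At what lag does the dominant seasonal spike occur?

5

The largest autocorrelation is r_5 = 0.59; the remaining lags stay at or below 0.00.
The dominant spike at lag 5 indicates a seasonal period of 5.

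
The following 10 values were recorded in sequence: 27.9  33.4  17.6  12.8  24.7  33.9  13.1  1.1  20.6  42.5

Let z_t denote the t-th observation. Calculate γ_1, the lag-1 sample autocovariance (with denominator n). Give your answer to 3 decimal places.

15.924

Mean z̄ = (27.9 + 33.4 + 17.6 + 12.8 + 24.7 + 33.9 + 13.1 + 1.1 + 20.6 + 42.5)/10 = 22.7600
Σ_{t=1}^{9}(z_t−z̄)(z_{t+1}−z̄) = 159.2404
γ_1 = 159.2404 / 10 = 15.924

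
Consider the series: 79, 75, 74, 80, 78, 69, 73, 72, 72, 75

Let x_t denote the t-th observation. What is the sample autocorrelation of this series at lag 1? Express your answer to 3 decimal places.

Mean x̄ = (79 + 75 + 74 + 80 + 78 + 69 + 73 + 72 + 72 + 75)/10 = 74.7000
Numerator Σ_{t=1}^{9}(x_t−x̄)(x_{t+1}−x̄) = 16.8100
Denominator Σ(x_t−x̄)² = 108.1000
r_1 = 16.8100 / 108.1000 = 0.156

0.156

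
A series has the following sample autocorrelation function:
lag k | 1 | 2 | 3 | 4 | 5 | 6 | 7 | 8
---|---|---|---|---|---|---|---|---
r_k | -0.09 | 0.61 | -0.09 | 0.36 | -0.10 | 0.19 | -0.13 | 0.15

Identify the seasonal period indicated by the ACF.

The largest autocorrelation is r_2 = 0.61, with weaker echoes at lags 4 (0.36), 6 (0.19) and 8 (0.15); the remaining lags stay at or below -0.09.
The dominant spike at lag 2 indicates a seasonal period of 2.

2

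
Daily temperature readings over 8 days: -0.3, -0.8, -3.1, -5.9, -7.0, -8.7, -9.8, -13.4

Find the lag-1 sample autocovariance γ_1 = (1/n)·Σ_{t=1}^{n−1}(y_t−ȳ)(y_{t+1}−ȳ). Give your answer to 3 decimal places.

Mean ȳ = (-0.3 − 0.8 − 3.1 − 5.9 − 7.0 − 8.7 − 9.8 − 13.4)/8 = -6.1250
Deviations: 5.8250, 5.3250, 3.0250, 0.2250, -0.8750, -2.5750, -3.6750, -7.2750
Σ_{t=1}^{7}(y_t−ȳ)(y_{t+1}−ȳ) = 86.0619
γ_1 = 86.0619 / 8 = 10.758

10.758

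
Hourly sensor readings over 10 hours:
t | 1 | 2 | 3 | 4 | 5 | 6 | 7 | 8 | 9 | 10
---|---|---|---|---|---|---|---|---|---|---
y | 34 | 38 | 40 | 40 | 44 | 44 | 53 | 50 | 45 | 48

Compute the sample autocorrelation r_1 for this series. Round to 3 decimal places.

Mean ȳ = (34 + 38 + 40 + 40 + 44 + 44 + 53 + 50 + 45 + 48)/10 = 43.6000
Numerator Σ_{t=1}^{9}(y_t−ȳ)(y_{t+1}−ȳ) = 164.6400
Denominator Σ(y_t−ȳ)² = 300.4000
r_1 = 164.6400 / 300.4000 = 0.548

0.548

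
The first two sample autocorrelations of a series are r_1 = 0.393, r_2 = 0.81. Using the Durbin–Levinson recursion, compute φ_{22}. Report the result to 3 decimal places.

0.775

φ_{22} = (r_2 − r_1²) / (1 − r_1²)
r_1² = (0.393)² = 0.154449
Numerator = 0.81 − 0.1544 = 0.6556; denominator = 1 − 0.1544 = 0.8456
φ_{22} = 0.6556 / 0.8456 = 0.775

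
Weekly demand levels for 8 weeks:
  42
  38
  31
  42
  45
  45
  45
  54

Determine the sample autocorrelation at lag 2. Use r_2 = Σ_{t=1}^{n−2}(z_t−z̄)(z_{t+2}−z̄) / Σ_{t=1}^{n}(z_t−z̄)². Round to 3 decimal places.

0.048

Mean z̄ = (42 + 38 + 31 + 42 + 45 + 45 + 45 + 54)/8 = 42.7500
Σ(z_t−z̄)(z_{t+2}−z̄) = (8.8125) + (3.5625) + (-26.4375) + (-1.6875) + (5.0625) + (25.3125) = 14.6250
Denominator Σ(z_t−z̄)² = 303.5000
r_2 = 14.6250 / 303.5000 = 0.048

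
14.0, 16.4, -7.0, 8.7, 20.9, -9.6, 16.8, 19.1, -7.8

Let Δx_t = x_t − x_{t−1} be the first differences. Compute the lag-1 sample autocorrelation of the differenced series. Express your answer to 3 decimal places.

-0.435

First differences Δx: 2.4, -23.4, 15.7, 12.2, -30.5, 26.4, 2.3, -26.9
Mean of differences = -2.7250
Numerator Σ(Δx_t−Δx̄)(Δx_{t+1}−Δx̄) = -1410.5181
Denominator Σ(Δx_t−Δx̄)² = 3245.3550
r_1(Δx) = -1410.5181 / 3245.3550 = -0.435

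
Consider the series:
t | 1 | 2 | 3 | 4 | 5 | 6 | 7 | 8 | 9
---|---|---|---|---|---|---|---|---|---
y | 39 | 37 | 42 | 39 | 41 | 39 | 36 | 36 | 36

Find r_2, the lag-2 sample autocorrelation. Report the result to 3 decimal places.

0.236

Mean ȳ = (39 + 37 + 42 + 39 + 41 + 39 + 36 + 36 + 36)/9 = 38.3333
Σ(y_t−ȳ)(y_{t+2}−ȳ) = (2.4444) + (-0.8889) + (9.7778) + (0.4444) + (-6.2222) + (-1.5556) + (5.4444) = 9.4444
Denominator Σ(y_t−ȳ)² = 40.0000
r_2 = 9.4444 / 40.0000 = 0.236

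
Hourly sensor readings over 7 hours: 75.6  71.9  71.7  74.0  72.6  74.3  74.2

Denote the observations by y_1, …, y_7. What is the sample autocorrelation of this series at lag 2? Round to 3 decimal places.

-0.263

Mean ȳ = (75.6 + 71.9 + 71.7 + 74.0 + 72.6 + 74.3 + 74.2)/7 = 73.4714
Deviations from mean: 2.1286, -1.5714, -1.7714, 0.5286, -0.8714, 0.8286, 0.7286
Numerator Σ_{t=1}^{5}(y_t−ȳ)(y_{t+2}−ȳ) = -3.2545
Denominator Σ(y_t−ȳ)² = 12.3943
r_2 = -3.2545 / 12.3943 = -0.263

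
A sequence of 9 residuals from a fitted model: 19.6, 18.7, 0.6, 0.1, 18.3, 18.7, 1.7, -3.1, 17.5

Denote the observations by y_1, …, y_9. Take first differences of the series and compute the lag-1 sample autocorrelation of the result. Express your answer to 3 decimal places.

-0.005

First differences Δy: -0.9, -18.1, -0.5, 18.2, 0.4, -17.0, -4.8, 20.6
Mean of differences = -0.2625
Numerator Σ(Δy_t−Δȳ)(Δy_{t+1}−Δȳ) = -6.3514
Denominator Σ(Δy_t−Δȳ)² = 1395.9188
r_1(Δy) = -6.3514 / 1395.9188 = -0.005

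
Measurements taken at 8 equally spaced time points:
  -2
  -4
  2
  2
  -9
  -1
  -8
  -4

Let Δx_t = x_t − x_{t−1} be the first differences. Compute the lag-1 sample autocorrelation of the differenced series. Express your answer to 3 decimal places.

-0.640

First differences Δx: -2, 6, 0, -11, 8, -7, 4
Mean of differences = -0.2857
Numerator Σ(Δx_t−Δx̄)(Δx_{t+1}−Δx̄) = -185.2245
Denominator Σ(Δx_t−Δx̄)² = 289.4286
r_1(Δx) = -185.2245 / 289.4286 = -0.640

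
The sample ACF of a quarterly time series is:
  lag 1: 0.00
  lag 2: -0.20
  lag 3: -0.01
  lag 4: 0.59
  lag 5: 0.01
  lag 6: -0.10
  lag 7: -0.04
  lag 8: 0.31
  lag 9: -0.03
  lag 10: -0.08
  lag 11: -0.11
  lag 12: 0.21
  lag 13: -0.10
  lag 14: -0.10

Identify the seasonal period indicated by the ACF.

4

The largest autocorrelation is r_4 = 0.59, with weaker echoes at lags 8 (0.31) and 12 (0.21); the remaining lags stay at or below 0.01.
The dominant spike at lag 4 indicates a seasonal period of 4.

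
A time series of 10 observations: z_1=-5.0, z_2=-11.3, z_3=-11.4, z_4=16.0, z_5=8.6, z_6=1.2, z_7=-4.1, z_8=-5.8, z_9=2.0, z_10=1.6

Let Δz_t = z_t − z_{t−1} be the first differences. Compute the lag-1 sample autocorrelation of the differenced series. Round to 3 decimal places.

First differences Δz: -6.3, -0.1, 27.4, -7.4, -7.4, -5.3, -1.7, 7.8, -0.4
Mean of differences = 0.7333
Numerator Σ(Δz_t−Δz̄)(Δz_{t+1}−Δz̄) = -128.5511
Denominator Σ(Δz_t−Δz̄)² = 987.1200
r_1(Δz) = -128.5511 / 987.1200 = -0.130

-0.130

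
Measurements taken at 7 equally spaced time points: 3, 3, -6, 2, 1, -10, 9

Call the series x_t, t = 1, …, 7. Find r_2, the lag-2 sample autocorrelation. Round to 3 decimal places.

-0.118

Mean x̄ = (3 + 3 − 6 + 2 + 1 − 10 + 9)/7 = 0.2857
Σ(x_t−x̄)(x_{t+2}−x̄) = (-17.0612) + (4.6531) + (-4.4898) + (-17.6327) + (6.2245) = -28.3061
Denominator Σ(x_t−x̄)² = 239.4286
r_2 = -28.3061 / 239.4286 = -0.118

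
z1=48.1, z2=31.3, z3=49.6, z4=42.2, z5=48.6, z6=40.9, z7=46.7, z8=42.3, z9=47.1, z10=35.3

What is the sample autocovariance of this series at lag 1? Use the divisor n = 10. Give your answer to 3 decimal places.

Mean z̄ = (48.1 + 31.3 + 49.6 + 42.2 + 48.6 + 40.9 + 46.7 + 42.3 + 47.1 + 35.3)/10 = 43.2100
Σ_{t=1}^{9}(z_t−z̄)(z_{t+1}−z̄) = -204.2411
γ_1 = -204.2411 / 10 = -20.424

-20.424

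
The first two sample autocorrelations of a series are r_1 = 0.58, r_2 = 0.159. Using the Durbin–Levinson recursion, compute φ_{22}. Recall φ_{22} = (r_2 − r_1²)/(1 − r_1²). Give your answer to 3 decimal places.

φ_{22} = (r_2 − r_1²) / (1 − r_1²)
r_1² = (0.58)² = 0.3364
Numerator = 0.159 − 0.3364 = -0.1774; denominator = 1 − 0.3364 = 0.6636
φ_{22} = -0.1774 / 0.6636 = -0.267

-0.267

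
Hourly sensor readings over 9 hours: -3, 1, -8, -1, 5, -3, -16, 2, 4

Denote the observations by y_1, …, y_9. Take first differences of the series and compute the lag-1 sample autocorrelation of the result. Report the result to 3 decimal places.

First differences Δy: 4, -9, 7, 6, -8, -13, 18, 2
Mean of differences = 0.8750
Numerator Σ(Δy_t−Δȳ)(Δy_{t+1}−Δȳ) = -200.6406
Denominator Σ(Δy_t−Δȳ)² = 736.8750
r_1(Δy) = -200.6406 / 736.8750 = -0.272

-0.272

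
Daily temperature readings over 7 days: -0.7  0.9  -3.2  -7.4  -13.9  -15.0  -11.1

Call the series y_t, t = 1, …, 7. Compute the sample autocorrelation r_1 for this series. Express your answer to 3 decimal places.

Mean ȳ = (-0.7 + 0.9 − 3.2 − 7.4 − 13.9 − 15.0 − 11.1)/7 = -7.2000
Deviations from mean: 6.5000, 8.1000, 4.0000, -0.2000, -6.7000, -7.8000, -3.9000
Numerator Σ_{t=1}^{6}(y_t−ȳ)(y_{t+1}−ȳ) = 168.2700
Denominator Σ(y_t−ȳ)² = 244.8400
r_1 = 168.2700 / 244.8400 = 0.687

0.687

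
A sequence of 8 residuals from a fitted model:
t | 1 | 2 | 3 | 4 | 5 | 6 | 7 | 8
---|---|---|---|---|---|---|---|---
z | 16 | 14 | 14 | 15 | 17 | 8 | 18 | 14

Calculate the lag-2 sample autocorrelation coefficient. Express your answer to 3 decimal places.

0.102

Mean z̄ = (16 + 14 + 14 + 15 + 17 + 8 + 18 + 14)/8 = 14.5000
Deviations from mean: 1.5000, -0.5000, -0.5000, 0.5000, 2.5000, -6.5000, 3.5000, -0.5000
Numerator Σ_{t=1}^{6}(z_t−z̄)(z_{t+2}−z̄) = 6.5000
Denominator Σ(z_t−z̄)² = 64.0000
r_2 = 6.5000 / 64.0000 = 0.102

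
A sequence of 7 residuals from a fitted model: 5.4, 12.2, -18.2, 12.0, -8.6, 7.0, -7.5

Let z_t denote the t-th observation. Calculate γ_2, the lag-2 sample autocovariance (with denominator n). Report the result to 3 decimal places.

51.112

Mean z̄ = (5.4 + 12.2 − 18.2 + 12.0 − 8.6 + 7.0 − 7.5)/7 = 0.3286
Deviations: 5.0714, 11.8714, -18.5286, 11.6714, -8.9286, 6.6714, -7.8286
Σ_{t=1}^{5}(z_t−z̄)(z_{t+2}−z̄) = 357.7869
γ_2 = 357.7869 / 7 = 51.112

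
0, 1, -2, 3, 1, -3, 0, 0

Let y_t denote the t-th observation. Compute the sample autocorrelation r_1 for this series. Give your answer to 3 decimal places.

-0.333

Mean ȳ = (0 + 1 − 2 + 3 + 1 − 3 + 0 + 0)/8 = 0.0000
Deviations from mean: 0.0000, 1.0000, -2.0000, 3.0000, 1.0000, -3.0000, 0.0000, 0.0000
Σ(y_t−ȳ)(y_{t+1}−ȳ) = (0.0000) + (-2.0000) + (-6.0000) + (3.0000) + (-3.0000) + (0.0000) + (0.0000) = -8.0000
Denominator Σ(y_t−ȳ)² = 24.0000
r_1 = -8.0000 / 24.0000 = -0.333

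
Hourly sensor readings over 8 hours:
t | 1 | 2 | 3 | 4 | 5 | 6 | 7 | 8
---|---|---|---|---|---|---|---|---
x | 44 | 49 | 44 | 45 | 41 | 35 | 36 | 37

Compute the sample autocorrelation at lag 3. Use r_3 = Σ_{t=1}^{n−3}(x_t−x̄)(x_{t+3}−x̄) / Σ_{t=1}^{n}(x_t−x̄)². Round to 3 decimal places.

-0.161

Mean x̄ = (44 + 49 + 44 + 45 + 41 + 35 + 36 + 37)/8 = 41.3750
Deviations from mean: 2.6250, 7.6250, 2.6250, 3.6250, -0.3750, -6.3750, -5.3750, -4.3750
Numerator Σ_{t=1}^{5}(x_t−x̄)(x_{t+3}−x̄) = -27.9219
Denominator Σ(x_t−x̄)² = 173.8750
r_3 = -27.9219 / 173.8750 = -0.161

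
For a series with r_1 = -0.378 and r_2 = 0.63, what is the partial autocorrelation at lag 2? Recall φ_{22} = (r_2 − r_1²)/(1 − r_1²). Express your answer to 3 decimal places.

0.568

φ_{22} = (r_2 − r_1²) / (1 − r_1²)
r_1² = (-0.378)² = 0.142884
Numerator = 0.63 − 0.1429 = 0.4871; denominator = 1 − 0.1429 = 0.8571
φ_{22} = 0.4871 / 0.8571 = 0.568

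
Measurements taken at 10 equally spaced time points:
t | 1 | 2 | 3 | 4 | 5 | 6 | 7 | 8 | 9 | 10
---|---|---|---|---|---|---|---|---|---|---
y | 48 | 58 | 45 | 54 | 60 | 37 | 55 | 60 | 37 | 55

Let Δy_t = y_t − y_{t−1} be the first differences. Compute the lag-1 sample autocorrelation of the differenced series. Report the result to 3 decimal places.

-0.553

First differences Δy: 10, -13, 9, 6, -23, 18, 5, -23, 18
Mean of differences = 0.7778
Numerator Σ(Δy_t−Δȳ)(Δy_{t+1}−Δȳ) = -1168.2716
Denominator Σ(Δy_t−Δȳ)² = 2111.5556
r_1(Δy) = -1168.2716 / 2111.5556 = -0.553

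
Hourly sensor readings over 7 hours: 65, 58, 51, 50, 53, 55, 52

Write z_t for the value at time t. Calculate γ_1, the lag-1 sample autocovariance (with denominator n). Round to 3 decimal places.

6.691

Mean z̄ = (65 + 58 + 51 + 50 + 53 + 55 + 52)/7 = 54.8571
Deviations: 10.1429, 3.1429, -3.8571, -4.8571, -1.8571, 0.1429, -2.8571
Σ_{t=1}^{6}(z_t−z̄)(z_{t+1}−z̄) = 46.8367
γ_1 = 46.8367 / 7 = 6.691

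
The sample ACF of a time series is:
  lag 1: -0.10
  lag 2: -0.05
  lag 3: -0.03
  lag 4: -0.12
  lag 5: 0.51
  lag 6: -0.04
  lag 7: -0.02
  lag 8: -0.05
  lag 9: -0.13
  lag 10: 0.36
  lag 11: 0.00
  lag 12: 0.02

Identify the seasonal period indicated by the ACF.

5

The largest autocorrelation is r_5 = 0.51, with a weaker echo at lag 10 (0.36); the remaining lags stay at or below 0.02.
The dominant spike at lag 5 indicates a seasonal period of 5.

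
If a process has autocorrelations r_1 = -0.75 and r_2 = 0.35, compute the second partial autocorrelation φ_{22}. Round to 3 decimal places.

φ_{22} = (r_2 − r_1²) / (1 − r_1²)
r_1² = (-0.75)² = 0.5625
Numerator = 0.35 − 0.5625 = -0.2125; denominator = 1 − 0.5625 = 0.4375
φ_{22} = -0.2125 / 0.4375 = -0.486

-0.486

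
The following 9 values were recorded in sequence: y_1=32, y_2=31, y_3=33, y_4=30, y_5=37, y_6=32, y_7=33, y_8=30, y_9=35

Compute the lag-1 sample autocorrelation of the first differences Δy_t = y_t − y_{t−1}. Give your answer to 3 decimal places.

First differences Δy: -1, 2, -3, 7, -5, 1, -3, 5
Mean of differences = 0.3750
Numerator Σ(Δy_t−Δȳ)(Δy_{t+1}−Δȳ) = -86.7656
Denominator Σ(Δy_t−Δȳ)² = 121.8750
r_1(Δy) = -86.7656 / 121.8750 = -0.712

-0.712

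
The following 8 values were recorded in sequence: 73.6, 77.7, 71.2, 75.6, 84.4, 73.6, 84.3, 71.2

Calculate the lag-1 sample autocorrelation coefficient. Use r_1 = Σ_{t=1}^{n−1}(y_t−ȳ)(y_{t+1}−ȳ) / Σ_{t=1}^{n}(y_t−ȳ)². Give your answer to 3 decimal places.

-0.497

Mean ȳ = (73.6 + 77.7 + 71.2 + 75.6 + 84.4 + 73.6 + 84.3 + 71.2)/8 = 76.4500
Σ(y_t−ȳ)(y_{t+1}−ȳ) = (-3.5625) + (-6.5625) + (4.4625) + (-6.7575) + (-22.6575) + (-22.3725) + (-41.2125) = -98.6625
Denominator Σ(y_t−ȳ)² = 198.4800
r_1 = -98.6625 / 198.4800 = -0.497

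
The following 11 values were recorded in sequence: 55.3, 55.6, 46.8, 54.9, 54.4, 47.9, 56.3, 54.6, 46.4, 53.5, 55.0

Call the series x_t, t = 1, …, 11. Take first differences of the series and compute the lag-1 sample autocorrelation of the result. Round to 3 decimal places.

First differences Δx: 0.3, -8.8, 8.1, -0.5, -6.5, 8.4, -1.7, -8.2, 7.1, 1.5
Mean of differences = -0.0300
Numerator Σ(Δx_t−Δx̄)(Δx_{t+1}−Δx̄) = -177.2939
Denominator Σ(Δx_t−Δx̄)² = 378.9810
r_1(Δx) = -177.2939 / 378.9810 = -0.468

-0.468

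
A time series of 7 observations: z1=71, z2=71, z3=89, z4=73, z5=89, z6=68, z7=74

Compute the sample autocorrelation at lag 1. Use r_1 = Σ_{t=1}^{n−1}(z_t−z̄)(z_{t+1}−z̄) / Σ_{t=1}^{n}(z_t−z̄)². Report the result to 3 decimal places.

Mean z̄ = (71 + 71 + 89 + 73 + 89 + 68 + 74)/7 = 76.4286
Σ(z_t−z̄)(z_{t+1}−z̄) = (29.4694) + (-68.2449) + (-43.1020) + (-43.1020) + (-105.9592) + (20.4694) = -210.4694
Denominator Σ(z_t−z̄)² = 463.7143
r_1 = -210.4694 / 463.7143 = -0.454

-0.454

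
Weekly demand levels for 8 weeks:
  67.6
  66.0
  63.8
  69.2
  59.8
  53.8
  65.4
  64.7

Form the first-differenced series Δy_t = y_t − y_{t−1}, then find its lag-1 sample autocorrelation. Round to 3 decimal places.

First differences Δy: -1.6, -2.2, 5.4, -9.4, -6.0, 11.6, -0.7
Mean of differences = -0.4143
Numerator Σ(Δy_t−Δȳ)(Δy_{t+1}−Δȳ) = -80.8602
Denominator Σ(Δy_t−Δȳ)² = 294.7686
r_1(Δy) = -80.8602 / 294.7686 = -0.274

-0.274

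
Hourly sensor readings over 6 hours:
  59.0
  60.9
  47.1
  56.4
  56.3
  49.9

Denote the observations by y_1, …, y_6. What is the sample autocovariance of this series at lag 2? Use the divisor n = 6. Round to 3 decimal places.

Mean ȳ = (59.0 + 60.9 + 47.1 + 56.4 + 56.3 + 49.9)/6 = 54.9333
Deviations: 4.0667, 5.9667, -7.8333, 1.4667, 1.3667, -5.0333
Σ_{t=1}^{4}(y_t−ȳ)(y_{t+2}−ȳ) = -41.1922
γ_2 = -41.1922 / 6 = -6.865

-6.865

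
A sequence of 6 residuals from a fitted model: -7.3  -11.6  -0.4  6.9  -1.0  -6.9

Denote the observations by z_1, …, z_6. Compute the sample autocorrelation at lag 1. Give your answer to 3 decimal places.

Mean z̄ = (-7.3 − 11.6 − 0.4 + 6.9 − 1.0 − 6.9)/6 = -3.3833
Deviations from mean: -3.9167, -8.2167, 2.9833, 10.2833, 2.3833, -3.5167
Σ(z_t−z̄)(z_{t+1}−z̄) = (32.1819) + (-24.5131) + (30.6786) + (24.5086) + (-8.3814) = 54.4747
Denominator Σ(z_t−z̄)² = 215.5483
r_1 = 54.4747 / 215.5483 = 0.253

0.253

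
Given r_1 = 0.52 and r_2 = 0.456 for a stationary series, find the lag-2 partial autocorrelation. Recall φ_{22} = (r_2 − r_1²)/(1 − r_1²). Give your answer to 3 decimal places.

0.254

φ_{22} = (r_2 − r_1²) / (1 − r_1²)
r_1² = (0.52)² = 0.2704
Numerator = 0.456 − 0.2704 = 0.1856; denominator = 1 − 0.2704 = 0.7296
φ_{22} = 0.1856 / 0.7296 = 0.254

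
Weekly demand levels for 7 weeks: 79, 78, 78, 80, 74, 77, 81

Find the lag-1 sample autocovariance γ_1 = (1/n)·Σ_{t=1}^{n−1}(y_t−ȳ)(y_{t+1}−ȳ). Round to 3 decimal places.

Mean ȳ = (79 + 78 + 78 + 80 + 74 + 77 + 81)/7 = 78.1429
Deviations: 0.8571, -0.1429, -0.1429, 1.8571, -4.1429, -1.1429, 2.8571
Σ_{t=1}^{6}(y_t−ȳ)(y_{t+1}−ȳ) = -6.5918
γ_1 = -6.5918 / 7 = -0.942

-0.942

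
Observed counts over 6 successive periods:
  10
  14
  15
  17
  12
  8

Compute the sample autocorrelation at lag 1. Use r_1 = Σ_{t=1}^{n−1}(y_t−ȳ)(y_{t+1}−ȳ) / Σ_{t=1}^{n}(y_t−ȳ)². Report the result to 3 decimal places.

0.179

Mean ȳ = (10 + 14 + 15 + 17 + 12 + 8)/6 = 12.6667
Deviations from mean: -2.6667, 1.3333, 2.3333, 4.3333, -0.6667, -4.6667
Numerator Σ_{t=1}^{5}(y_t−ȳ)(y_{t+1}−ȳ) = 9.8889
Denominator Σ(y_t−ȳ)² = 55.3333
r_1 = 9.8889 / 55.3333 = 0.179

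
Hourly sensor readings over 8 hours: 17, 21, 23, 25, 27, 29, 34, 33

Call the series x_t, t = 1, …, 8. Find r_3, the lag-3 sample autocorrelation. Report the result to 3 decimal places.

Mean x̄ = (17 + 21 + 23 + 25 + 27 + 29 + 34 + 33)/8 = 26.1250
Σ(x_t−x̄)(x_{t+3}−x̄) = (10.2656) + (-4.4844) + (-8.9844) + (-8.8594) + (6.0156) = -6.0469
Denominator Σ(x_t−x̄)² = 238.8750
r_3 = -6.0469 / 238.8750 = -0.025

-0.025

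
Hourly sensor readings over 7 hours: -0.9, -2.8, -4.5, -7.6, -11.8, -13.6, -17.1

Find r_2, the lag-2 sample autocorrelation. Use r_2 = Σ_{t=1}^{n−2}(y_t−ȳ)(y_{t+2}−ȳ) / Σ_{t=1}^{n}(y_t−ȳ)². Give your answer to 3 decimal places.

0.210

Mean ȳ = (-0.9 − 2.8 − 4.5 − 7.6 − 11.8 − 13.6 − 17.1)/7 = -8.3286
Deviations from mean: 7.4286, 5.5286, 3.8286, 0.7286, -3.4714, -5.2714, -8.7714
Numerator Σ_{t=1}^{5}(y_t−ȳ)(y_{t+2}−ȳ) = 45.7869
Denominator Σ(y_t−ȳ)² = 217.7143
r_2 = 45.7869 / 217.7143 = 0.210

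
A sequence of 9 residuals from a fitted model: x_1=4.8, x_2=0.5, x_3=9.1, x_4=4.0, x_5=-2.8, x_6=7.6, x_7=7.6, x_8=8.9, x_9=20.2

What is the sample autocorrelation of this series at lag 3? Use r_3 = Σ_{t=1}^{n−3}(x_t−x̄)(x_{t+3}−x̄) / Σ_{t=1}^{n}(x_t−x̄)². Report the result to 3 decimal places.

0.163

Mean x̄ = (4.8 + 0.5 + 9.1 + 4.0 − 2.8 + 7.6 + 7.6 + 8.9 + 20.2)/9 = 6.6556
Numerator Σ_{t=1}^{6}(x_t−x̄)(x_{t+3}−x̄) = 54.5019
Denominator Σ(x_t−x̄)² = 334.0422
r_3 = 54.5019 / 334.0422 = 0.163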